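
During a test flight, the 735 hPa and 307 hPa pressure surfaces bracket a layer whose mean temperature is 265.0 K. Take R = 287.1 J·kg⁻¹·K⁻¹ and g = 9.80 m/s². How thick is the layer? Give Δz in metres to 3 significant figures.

Δz ≈ 6780 m

Hypsometric equation: Δz = (R T̄/g) ln(P₁/P₂).
R T̄/g = 287.1 × 265.0 / 9.80 = 7763.4 m.
ln(735/307) = ln(2.3941) = 0.87301.
Δz = 7763.4 × 0.87301 = 6777.5 m.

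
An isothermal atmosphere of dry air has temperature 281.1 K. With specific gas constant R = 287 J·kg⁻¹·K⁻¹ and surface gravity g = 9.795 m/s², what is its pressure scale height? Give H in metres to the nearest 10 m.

H ≈ 8240 m

The scale height of an isothermal atmosphere is H = RT/g.
H = 287 × 281.1 / 9.795 = 80676/9.795 = 8236.4 m.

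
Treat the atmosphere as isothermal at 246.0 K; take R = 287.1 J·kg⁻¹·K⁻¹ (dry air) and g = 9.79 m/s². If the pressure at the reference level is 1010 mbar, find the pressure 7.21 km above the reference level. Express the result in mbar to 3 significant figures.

P ≈ 372 mbar

Scale height: H = RT/g = 287.1 × 246.0 / 9.79 = 7214.2 m.
Barometric formula: P = P₀ exp(−z/H).
z/H = 7210.0/7214.2 = 0.99942; exp(−0.99942) = 0.36809.
P = 1010 × 0.36809 = 371.77 mbar.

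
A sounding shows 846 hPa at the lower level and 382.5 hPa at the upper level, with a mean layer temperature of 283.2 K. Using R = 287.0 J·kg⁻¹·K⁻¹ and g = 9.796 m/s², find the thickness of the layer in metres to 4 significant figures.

Δz ≈ 6586 m

Hypsometric equation: Δz = (R T̄/g) ln(P₁/P₂).
R T̄/g = 287.0 × 283.2 / 9.796 = 8297.1 m.
ln(846/382.5) = ln(2.2118) = 0.79381.
Δz = 8297.1 × 0.79381 = 6586.3 m.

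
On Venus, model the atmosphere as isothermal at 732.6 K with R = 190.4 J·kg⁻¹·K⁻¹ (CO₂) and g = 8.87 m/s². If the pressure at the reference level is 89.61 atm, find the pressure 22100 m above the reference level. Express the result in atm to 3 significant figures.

Scale height: H = RT/g = 190.4 × 732.6 / 8.87 = 15726 m.
Barometric formula: P = P₀ exp(−z/H).
z/H = 22100/15726 = 1.4053; exp(−1.4053) = 0.24529.
P = 89.61 × 0.24529 = 21.980 atm.

P ≈ 22.0 atm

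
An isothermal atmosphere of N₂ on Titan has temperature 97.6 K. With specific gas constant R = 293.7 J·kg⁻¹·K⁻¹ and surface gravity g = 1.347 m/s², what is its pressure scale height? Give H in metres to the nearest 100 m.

H ≈ 21300 m

The scale height of an isothermal atmosphere is H = RT/g.
H = 293.7 × 97.6 / 1.347 = 28665/1.347 = 21281 m.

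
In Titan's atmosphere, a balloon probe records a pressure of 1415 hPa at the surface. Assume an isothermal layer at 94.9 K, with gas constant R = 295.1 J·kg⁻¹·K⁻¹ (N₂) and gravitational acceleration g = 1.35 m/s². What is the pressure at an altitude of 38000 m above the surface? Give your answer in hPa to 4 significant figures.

P ≈ 226.6 hPa

Scale height: H = RT/g = 295.1 × 94.9 / 1.35 = 20744 m.
Barometric formula: P = P₀ exp(−z/H).
z/H = 38000/20744 = 1.8319; exp(−1.8319) = 0.16011.
P = 1415 × 0.16011 = 226.56 hPa.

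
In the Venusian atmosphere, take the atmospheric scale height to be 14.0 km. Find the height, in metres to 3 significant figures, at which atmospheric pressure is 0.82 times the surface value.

Set P/P₀ = exp(−z/H) = 0.82, so z = −H ln(0.82).
−ln(0.82) = 0.19845; z = 14000 × 0.19845 = 2778.3 m.

z ≈ 2780 m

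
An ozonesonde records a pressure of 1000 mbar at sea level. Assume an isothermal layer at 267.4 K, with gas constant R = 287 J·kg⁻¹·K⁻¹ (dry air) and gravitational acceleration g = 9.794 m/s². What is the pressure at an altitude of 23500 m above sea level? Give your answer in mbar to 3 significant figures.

Scale height: H = RT/g = 287 × 267.4 / 9.794 = 7835.8 m.
Barometric formula: P = P₀ exp(−z/H).
z/H = 23500/7835.8 = 2.9991; exp(−2.9991) = 0.049832.
P = 1000 × 0.049832 = 49.832 mbar.

P ≈ 49.8 mbar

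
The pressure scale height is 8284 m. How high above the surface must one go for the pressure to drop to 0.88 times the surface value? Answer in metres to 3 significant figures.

z ≈ 1060 m

Set P/P₀ = exp(−z/H) = 0.88, so z = −H ln(0.88).
−ln(0.88) = 0.12783; z = 8284.0 × 0.12783 = 1058.9 m.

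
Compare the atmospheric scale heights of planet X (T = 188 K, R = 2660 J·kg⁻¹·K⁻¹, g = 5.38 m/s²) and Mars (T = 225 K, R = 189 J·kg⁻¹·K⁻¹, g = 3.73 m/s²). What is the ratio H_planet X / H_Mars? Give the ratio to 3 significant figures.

H_planet X/H_Mars ≈ 8.15

H = RT/g for each body.
H_planet X = 2660 × 188 / 5.38 = 92952 m.
H_Mars = 189 × 225 / 3.73 = 11401 m.
H_planet X/H_Mars = 92952/11401 = 8.1530.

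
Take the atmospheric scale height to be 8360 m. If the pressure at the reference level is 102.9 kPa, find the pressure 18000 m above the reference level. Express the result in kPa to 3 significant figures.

P ≈ 11.9 kPa

Barometric formula: P = P₀ exp(−z/H).
z/H = 18000/8360.0 = 2.1531; exp(−2.1531) = 0.11612.
P = 102.9 × 0.11612 = 11.949 kPa.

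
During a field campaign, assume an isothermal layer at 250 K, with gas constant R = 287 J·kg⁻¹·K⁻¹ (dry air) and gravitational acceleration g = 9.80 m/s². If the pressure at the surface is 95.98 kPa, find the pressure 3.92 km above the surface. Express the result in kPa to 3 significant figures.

Scale height: H = RT/g = 287 × 250 / 9.80 = 7321.4 m.
Barometric formula: P = P₀ exp(−z/H).
z/H = 3920.0/7321.4 = 0.53542; exp(−0.53542) = 0.58542.
P = 95.98 × 0.58542 = 56.189 kPa.

P ≈ 56.2 kPa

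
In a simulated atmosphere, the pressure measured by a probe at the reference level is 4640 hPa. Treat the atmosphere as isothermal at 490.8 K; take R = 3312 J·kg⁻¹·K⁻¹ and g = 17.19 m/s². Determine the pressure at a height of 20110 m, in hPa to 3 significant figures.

Scale height: H = RT/g = 3312 × 490.8 / 17.19 = 94563 m.
Barometric formula: P = P₀ exp(−z/H).
z/H = 20110/94563 = 0.21266; exp(−0.21266) = 0.80843.
P = 4640 × 0.80843 = 3751.1 hPa.

P ≈ 3750 hPa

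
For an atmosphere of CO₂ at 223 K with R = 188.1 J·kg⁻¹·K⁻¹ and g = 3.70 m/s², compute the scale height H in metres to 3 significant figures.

H ≈ 11300 m

The scale height of an isothermal atmosphere is H = RT/g.
H = 188.1 × 223 / 3.70 = 41946/3.70 = 11337 m.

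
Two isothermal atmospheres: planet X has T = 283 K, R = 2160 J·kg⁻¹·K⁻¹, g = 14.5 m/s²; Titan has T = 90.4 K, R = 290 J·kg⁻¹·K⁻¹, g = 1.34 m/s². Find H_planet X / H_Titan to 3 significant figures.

H = RT/g for each body.
H_planet X = 2160 × 283 / 14.5 = 42157 m.
H_Titan = 290 × 90.4 / 1.34 = 19564 m.
H_planet X/H_Titan = 42157/19564 = 2.1548.

H_planet X/H_Titan ≈ 2.15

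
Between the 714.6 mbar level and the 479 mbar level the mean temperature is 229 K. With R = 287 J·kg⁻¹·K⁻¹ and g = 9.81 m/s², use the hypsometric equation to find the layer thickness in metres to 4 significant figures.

Hypsometric equation: Δz = (R T̄/g) ln(P₁/P₂).
R T̄/g = 287 × 229 / 9.81 = 6699.6 m.
ln(714.6/479) = ln(1.4919) = 0.40005.
Δz = 6699.6 × 0.40005 = 2680.2 m.

Δz ≈ 2680 m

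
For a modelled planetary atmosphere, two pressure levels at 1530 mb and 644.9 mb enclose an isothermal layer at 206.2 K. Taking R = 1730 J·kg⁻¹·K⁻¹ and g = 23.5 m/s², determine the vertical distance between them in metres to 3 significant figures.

Hypsometric equation: Δz = (R T̄/g) ln(P₁/P₂).
R T̄/g = 1730 × 206.2 / 23.5 = 15180 m.
ln(1530/644.9) = ln(2.3725) = 0.86394.
Δz = 15180 × 0.86394 = 13115 m.

Δz ≈ 13100 m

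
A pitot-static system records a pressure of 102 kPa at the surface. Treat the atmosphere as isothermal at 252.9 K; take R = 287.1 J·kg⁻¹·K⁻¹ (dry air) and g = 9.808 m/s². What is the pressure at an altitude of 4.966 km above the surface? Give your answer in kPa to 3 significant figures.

P ≈ 52.2 kPa

Scale height: H = RT/g = 287.1 × 252.9 / 9.808 = 7402.9 m.
Barometric formula: P = P₀ exp(−z/H).
z/H = 4966.0/7402.9 = 0.67082; exp(−0.67082) = 0.51129.
P = 102 × 0.51129 = 52.152 kPa.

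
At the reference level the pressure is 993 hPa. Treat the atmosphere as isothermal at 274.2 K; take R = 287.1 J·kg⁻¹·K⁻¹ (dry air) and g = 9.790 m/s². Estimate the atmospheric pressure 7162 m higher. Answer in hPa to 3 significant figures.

P ≈ 408 hPa

Scale height: H = RT/g = 287.1 × 274.2 / 9.790 = 8041.1 m.
Barometric formula: P = P₀ exp(−z/H).
z/H = 7162.0/8041.1 = 0.89067; exp(−0.89067) = 0.41038.
P = 993 × 0.41038 = 407.51 hPa.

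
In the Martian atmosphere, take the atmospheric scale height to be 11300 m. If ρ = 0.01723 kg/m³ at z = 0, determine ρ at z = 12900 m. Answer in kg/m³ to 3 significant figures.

ρ ≈ 0.00550 kg/m³

In an isothermal atmosphere, density decays like pressure: ρ = ρ₀ exp(−z/H).
z/H = 12900/11300 = 1.1416; exp(−1.1416) = 0.31931.
ρ = 0.01723 × 0.31931 = 0.0055017 kg/m³.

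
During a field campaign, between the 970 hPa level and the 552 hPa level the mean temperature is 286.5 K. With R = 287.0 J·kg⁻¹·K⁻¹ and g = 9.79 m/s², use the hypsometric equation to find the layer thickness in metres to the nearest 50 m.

Hypsometric equation: Δz = (R T̄/g) ln(P₁/P₂).
R T̄/g = 287.0 × 286.5 / 9.79 = 8398.9 m.
ln(970/552) = ln(1.7572) = 0.56372.
Δz = 8398.9 × 0.56372 = 4734.6 m.

Δz ≈ 4750 m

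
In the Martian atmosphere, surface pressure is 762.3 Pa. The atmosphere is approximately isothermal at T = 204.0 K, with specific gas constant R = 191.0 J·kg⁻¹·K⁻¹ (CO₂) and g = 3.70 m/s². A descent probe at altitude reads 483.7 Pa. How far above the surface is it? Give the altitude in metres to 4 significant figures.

Scale height: H = RT/g = 191.0 × 204.0 / 3.70 = 10531 m.
Invert the barometric formula: z = H ln(P₀/P).
P₀/P = 762.3/483.7 = 1.5760; ln(1.5760) = 0.45489.
z = 10531 × 0.45489 = 4790.4 m.

z ≈ 4790 m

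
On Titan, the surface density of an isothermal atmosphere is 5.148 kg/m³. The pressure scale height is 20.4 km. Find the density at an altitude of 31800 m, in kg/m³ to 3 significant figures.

ρ ≈ 1.08 kg/m³

In an isothermal atmosphere, density decays like pressure: ρ = ρ₀ exp(−z/H).
z/H = 31800/20400 = 1.5588; exp(−1.5588) = 0.21039.
ρ = 5.148 × 0.21039 = 1.0831 kg/m³.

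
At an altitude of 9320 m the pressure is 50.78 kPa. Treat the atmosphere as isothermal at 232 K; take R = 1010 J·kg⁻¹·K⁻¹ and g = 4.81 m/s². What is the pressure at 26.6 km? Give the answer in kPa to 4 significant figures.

P ≈ 35.62 kPa

Scale height: H = RT/g = 1010 × 232 / 4.81 = 48715 m.
Between two levels, P₂ = P₁ exp(−Δz/H) with Δz = z₂ − z₁.
Δz = 26600 − 9320.0 = 17280 m; Δz/H = 17280/48715 = 0.35472.
P₂ = 50.78 × exp(−0.35472) = 50.78 × 0.70137 = 35.616 kPa.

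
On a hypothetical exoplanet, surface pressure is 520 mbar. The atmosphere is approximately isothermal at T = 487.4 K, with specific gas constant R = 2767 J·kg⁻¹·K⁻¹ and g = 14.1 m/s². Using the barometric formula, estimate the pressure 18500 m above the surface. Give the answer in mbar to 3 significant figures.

Scale height: H = RT/g = 2767 × 487.4 / 14.1 = 95648 m.
Barometric formula: P = P₀ exp(−z/H).
z/H = 18500/95648 = 0.19342; exp(−0.19342) = 0.82414.
P = 520 × 0.82414 = 428.55 mbar.

P ≈ 429 mbar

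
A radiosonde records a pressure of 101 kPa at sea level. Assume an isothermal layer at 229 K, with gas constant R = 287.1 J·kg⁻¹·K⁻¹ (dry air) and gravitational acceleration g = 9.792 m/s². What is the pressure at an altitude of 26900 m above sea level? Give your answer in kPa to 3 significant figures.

P ≈ 1.84 kPa

Scale height: H = RT/g = 287.1 × 229 / 9.792 = 6714.2 m.
Barometric formula: P = P₀ exp(−z/H).
z/H = 26900/6714.2 = 4.0064; exp(−4.0064) = 0.018199.
P = 101 × 0.018199 = 1.8381 kPa.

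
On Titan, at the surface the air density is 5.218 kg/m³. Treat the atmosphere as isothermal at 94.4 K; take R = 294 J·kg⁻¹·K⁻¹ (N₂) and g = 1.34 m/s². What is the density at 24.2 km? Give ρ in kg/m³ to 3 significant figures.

ρ ≈ 1.62 kg/m³

Scale height: H = RT/g = 294 × 94.4 / 1.34 = 20712 m.
In an isothermal atmosphere, density decays like pressure: ρ = ρ₀ exp(−z/H).
z/H = 24200/20712 = 1.1684; exp(−1.1684) = 0.31086.
ρ = 5.218 × 0.31086 = 1.6221 kg/m³.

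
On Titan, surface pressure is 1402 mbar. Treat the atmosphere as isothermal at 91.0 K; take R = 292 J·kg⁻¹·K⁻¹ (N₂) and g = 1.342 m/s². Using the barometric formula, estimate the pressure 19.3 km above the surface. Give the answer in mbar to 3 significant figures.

Scale height: H = RT/g = 292 × 91.0 / 1.342 = 19800 m.
Barometric formula: P = P₀ exp(−z/H).
z/H = 19300/19800 = 0.97475; exp(−0.97475) = 0.37729.
P = 1402 × 0.37729 = 528.96 mbar.

P ≈ 529 mbar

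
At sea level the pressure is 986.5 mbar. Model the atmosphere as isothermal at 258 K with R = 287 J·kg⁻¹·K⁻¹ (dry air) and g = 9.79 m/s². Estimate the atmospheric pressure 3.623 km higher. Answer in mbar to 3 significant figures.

Scale height: H = RT/g = 287 × 258 / 9.79 = 7563.4 m.
Barometric formula: P = P₀ exp(−z/H).
z/H = 3623.0/7563.4 = 0.47902; exp(−0.47902) = 0.61939.
P = 986.5 × 0.61939 = 611.03 mbar.

P ≈ 611 mbar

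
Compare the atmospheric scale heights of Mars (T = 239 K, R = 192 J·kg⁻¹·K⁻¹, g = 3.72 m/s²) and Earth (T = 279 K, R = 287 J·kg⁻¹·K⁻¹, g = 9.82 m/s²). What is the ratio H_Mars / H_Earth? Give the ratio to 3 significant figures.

H_Mars/H_Earth ≈ 1.51

H = RT/g for each body.
H_Mars = 192 × 239 / 3.72 = 12335 m.
H_Earth = 287 × 279 / 9.82 = 8154.1 m.
H_Mars/H_Earth = 12335/8154.1 = 1.5127.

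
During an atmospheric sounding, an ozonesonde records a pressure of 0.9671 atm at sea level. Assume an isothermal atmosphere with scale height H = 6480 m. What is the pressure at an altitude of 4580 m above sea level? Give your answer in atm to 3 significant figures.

P ≈ 0.477 atm

Barometric formula: P = P₀ exp(−z/H).
z/H = 4580.0/6480.0 = 0.70679; exp(−0.70679) = 0.49322.
P = 0.9671 × 0.49322 = 0.47699 atm.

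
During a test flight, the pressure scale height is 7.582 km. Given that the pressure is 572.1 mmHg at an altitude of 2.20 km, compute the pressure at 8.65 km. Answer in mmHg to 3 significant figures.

P ≈ 244 mmHg

Between two levels, P₂ = P₁ exp(−Δz/H) with Δz = z₂ − z₁.
Δz = 8650.0 − 2200.0 = 6450.0 m; Δz/H = 6450.0/7582.0 = 0.85070.
P₂ = 572.1 × exp(−0.85070) = 572.1 × 0.42712 = 244.36 mmHg.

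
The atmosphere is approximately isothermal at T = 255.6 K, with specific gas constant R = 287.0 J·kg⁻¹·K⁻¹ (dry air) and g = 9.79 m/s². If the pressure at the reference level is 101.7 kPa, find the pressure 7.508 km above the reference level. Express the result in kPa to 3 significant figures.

P ≈ 37.3 kPa

Scale height: H = RT/g = 287.0 × 255.6 / 9.79 = 7493.1 m.
Barometric formula: P = P₀ exp(−z/H).
z/H = 7508.0/7493.1 = 1.0020; exp(−1.0020) = 0.36714.
P = 101.7 × 0.36714 = 37.338 kPa.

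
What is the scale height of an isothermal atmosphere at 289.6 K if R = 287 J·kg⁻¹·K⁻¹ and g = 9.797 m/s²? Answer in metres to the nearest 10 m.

H ≈ 8480 m

The scale height of an isothermal atmosphere is H = RT/g.
H = 287 × 289.6 / 9.797 = 83115/9.797 = 8483.7 m.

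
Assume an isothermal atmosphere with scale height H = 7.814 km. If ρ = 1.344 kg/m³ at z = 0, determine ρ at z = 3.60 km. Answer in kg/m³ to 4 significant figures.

ρ ≈ 0.8478 kg/m³

In an isothermal atmosphere, density decays like pressure: ρ = ρ₀ exp(−z/H).
z/H = 3600.0/7814.0 = 0.46071; exp(−0.46071) = 0.63084.
ρ = 1.344 × 0.63084 = 0.84785 kg/m³.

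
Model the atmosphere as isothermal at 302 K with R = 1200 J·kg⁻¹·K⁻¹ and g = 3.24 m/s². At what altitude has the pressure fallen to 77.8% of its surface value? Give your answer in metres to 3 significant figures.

z ≈ 28100 m

Scale height: H = RT/g = 1200 × 302 / 3.24 = 111850 m.
Set P/P₀ = exp(−z/H) = 0.778, so z = −H ln(0.778).
−ln(0.778) = 0.25103; z = 111850 × 0.25103 = 28078 m.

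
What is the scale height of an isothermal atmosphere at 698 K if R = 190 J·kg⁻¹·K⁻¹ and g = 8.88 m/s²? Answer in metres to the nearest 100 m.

H ≈ 14900 m

The scale height of an isothermal atmosphere is H = RT/g.
H = 190 × 698 / 8.88 = 132620/8.88 = 14935 m.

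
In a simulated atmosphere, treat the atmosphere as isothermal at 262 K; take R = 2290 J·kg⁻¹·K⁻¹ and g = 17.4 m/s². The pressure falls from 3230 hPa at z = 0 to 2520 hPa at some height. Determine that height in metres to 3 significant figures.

z ≈ 8560 m

Scale height: H = RT/g = 2290 × 262 / 17.4 = 34482 m.
Invert the barometric formula: z = H ln(P₀/P).
P₀/P = 3230/2520 = 1.2817; ln(1.2817) = 0.24819.
z = 34482 × 0.24819 = 8558.1 m.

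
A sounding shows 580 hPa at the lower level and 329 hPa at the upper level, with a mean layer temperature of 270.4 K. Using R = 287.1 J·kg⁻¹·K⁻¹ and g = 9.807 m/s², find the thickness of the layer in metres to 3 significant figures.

Δz ≈ 4490 m

Hypsometric equation: Δz = (R T̄/g) ln(P₁/P₂).
R T̄/g = 287.1 × 270.4 / 9.807 = 7916.0 m.
ln(580/329) = ln(1.7629) = 0.56696.
Δz = 7916.0 × 0.56696 = 4488.1 m.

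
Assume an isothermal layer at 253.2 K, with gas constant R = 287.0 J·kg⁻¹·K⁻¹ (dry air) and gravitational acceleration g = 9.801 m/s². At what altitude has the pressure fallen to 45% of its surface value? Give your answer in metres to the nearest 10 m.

Scale height: H = RT/g = 287.0 × 253.2 / 9.801 = 7414.4 m.
Set P/P₀ = exp(−z/H) = 0.45, so z = −H ln(0.45).
−ln(0.45) = 0.79851; z = 7414.4 × 0.79851 = 5920.5 m.

z ≈ 5920 m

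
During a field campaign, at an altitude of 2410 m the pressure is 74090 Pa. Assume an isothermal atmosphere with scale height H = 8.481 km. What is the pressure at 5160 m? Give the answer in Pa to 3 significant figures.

Between two levels, P₂ = P₁ exp(−Δz/H) with Δz = z₂ − z₁.
Δz = 5160.0 − 2410.0 = 2750.0 m; Δz/H = 2750.0/8481.0 = 0.32425.
P₂ = 74090 × exp(−0.32425) = 74090 × 0.72307 = 53572 Pa.

P ≈ 53600 Pa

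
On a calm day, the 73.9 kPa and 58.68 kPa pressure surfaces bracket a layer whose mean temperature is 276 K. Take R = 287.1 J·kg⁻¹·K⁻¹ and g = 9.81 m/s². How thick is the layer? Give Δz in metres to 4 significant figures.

Δz ≈ 1863 m

Hypsometric equation: Δz = (R T̄/g) ln(P₁/P₂).
R T̄/g = 287.1 × 276 / 9.81 = 8077.4 m.
ln(73.9/58.68) = ln(1.2594) = 0.23064.
Δz = 8077.4 × 0.23064 = 1863.0 m.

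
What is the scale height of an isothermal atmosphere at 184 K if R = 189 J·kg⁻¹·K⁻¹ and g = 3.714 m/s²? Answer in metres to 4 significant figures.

H ≈ 9363 m

The scale height of an isothermal atmosphere is H = RT/g.
H = 189 × 184 / 3.714 = 34776/3.714 = 9363.5 m.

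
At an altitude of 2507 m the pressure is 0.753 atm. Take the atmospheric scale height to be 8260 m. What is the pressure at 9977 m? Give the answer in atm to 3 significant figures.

P ≈ 0.305 atm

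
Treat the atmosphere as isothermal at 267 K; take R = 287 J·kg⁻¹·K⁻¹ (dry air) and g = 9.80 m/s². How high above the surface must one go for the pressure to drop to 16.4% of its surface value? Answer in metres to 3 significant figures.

z ≈ 14100 m

Scale height: H = RT/g = 287 × 267 / 9.80 = 7819.3 m.
Set P/P₀ = exp(−z/H) = 0.164, so z = −H ln(0.164).
−ln(0.164) = 1.8079; z = 7819.3 × 1.8079 = 14137 m.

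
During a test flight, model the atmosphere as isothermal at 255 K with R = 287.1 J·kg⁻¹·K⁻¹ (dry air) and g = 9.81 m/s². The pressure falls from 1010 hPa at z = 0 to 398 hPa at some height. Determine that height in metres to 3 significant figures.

z ≈ 6950 m

Scale height: H = RT/g = 287.1 × 255 / 9.81 = 7462.8 m.
Invert the barometric formula: z = H ln(P₀/P).
P₀/P = 1010/398 = 2.5377; ln(2.5377) = 0.93126.
z = 7462.8 × 0.93126 = 6949.8 m.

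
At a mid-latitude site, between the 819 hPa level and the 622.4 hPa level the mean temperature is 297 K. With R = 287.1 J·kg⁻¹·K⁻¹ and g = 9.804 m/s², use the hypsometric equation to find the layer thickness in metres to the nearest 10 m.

Δz ≈ 2390 m

Hypsometric equation: Δz = (R T̄/g) ln(P₁/P₂).
R T̄/g = 287.1 × 297 / 9.804 = 8697.3 m.
ln(819/622.4) = ln(1.3159) = 0.27452.
Δz = 8697.3 × 0.27452 = 2387.6 m.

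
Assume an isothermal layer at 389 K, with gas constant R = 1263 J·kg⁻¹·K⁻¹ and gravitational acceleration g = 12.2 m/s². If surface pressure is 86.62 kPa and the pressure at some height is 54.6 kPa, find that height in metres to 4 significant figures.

z ≈ 18580 m

Scale height: H = RT/g = 1263 × 389 / 12.2 = 40271 m.
Invert the barometric formula: z = H ln(P₀/P).
P₀/P = 86.62/54.6 = 1.5864; ln(1.5864) = 0.46147.
z = 40271 × 0.46147 = 18584 m.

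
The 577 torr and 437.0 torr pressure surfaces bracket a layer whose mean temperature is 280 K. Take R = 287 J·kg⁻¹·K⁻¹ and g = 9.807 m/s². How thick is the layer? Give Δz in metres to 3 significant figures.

Δz ≈ 2280 m

Hypsometric equation: Δz = (R T̄/g) ln(P₁/P₂).
R T̄/g = 287 × 280 / 9.807 = 8194.1 m.
ln(577/437.0) = ln(1.3204) = 0.27793.
Δz = 8194.1 × 0.27793 = 2277.4 m.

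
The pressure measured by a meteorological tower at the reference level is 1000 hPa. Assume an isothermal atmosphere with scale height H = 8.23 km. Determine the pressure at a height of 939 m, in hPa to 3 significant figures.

P ≈ 892 hPa

Barometric formula: P = P₀ exp(−z/H).
z/H = 939.00/8230.0 = 0.11409; exp(−0.11409) = 0.89218.
P = 1000 × 0.89218 = 892.18 hPa.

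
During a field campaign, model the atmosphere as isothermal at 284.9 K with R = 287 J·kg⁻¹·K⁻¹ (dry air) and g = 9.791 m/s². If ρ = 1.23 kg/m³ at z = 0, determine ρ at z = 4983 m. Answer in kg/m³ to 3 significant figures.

ρ ≈ 0.677 kg/m³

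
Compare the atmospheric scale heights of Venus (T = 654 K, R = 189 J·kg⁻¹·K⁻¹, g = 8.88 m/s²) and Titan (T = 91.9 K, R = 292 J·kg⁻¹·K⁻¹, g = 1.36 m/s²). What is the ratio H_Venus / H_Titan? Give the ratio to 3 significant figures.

H = RT/g for each body.
H_Venus = 189 × 654 / 8.88 = 13920 m.
H_Titan = 292 × 91.9 / 1.36 = 19731 m.
H_Venus/H_Titan = 13920/19731 = 0.70549.

H_Venus/H_Titan ≈ 0.705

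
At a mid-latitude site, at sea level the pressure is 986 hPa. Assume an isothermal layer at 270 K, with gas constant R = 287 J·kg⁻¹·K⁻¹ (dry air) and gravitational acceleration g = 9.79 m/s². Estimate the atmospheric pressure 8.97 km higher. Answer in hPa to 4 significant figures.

P ≈ 317.5 hPa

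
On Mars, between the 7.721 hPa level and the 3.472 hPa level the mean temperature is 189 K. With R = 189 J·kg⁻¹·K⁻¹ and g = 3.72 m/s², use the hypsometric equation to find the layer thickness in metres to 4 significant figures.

Δz ≈ 7674 m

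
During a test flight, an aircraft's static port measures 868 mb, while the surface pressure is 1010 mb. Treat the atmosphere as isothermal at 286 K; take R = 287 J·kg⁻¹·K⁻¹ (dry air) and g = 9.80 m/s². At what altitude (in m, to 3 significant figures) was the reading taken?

z ≈ 1270 m

Scale height: H = RT/g = 287 × 286 / 9.80 = 8375.7 m.
Invert the barometric formula: z = H ln(P₀/P).
P₀/P = 1010/868 = 1.1636; ln(1.1636) = 0.15152.
z = 8375.7 × 0.15152 = 1269.1 m.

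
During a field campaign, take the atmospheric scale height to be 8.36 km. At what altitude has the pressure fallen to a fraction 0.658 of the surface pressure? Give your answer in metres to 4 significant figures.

Set P/P₀ = exp(−z/H) = 0.658, so z = −H ln(0.658).
−ln(0.658) = 0.41855; z = 8360.0 × 0.41855 = 3499.1 m.

z ≈ 3499 m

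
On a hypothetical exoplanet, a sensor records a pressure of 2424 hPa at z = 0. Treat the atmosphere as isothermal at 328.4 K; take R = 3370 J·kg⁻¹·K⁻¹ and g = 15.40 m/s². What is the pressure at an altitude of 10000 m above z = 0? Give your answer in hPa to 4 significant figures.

Scale height: H = RT/g = 3370 × 328.4 / 15.40 = 71864 m.
Barometric formula: P = P₀ exp(−z/H).
z/H = 10000/71864 = 0.13915; exp(−0.13915) = 0.87010.
P = 2424 × 0.87010 = 2109.1 hPa.

P ≈ 2109 hPa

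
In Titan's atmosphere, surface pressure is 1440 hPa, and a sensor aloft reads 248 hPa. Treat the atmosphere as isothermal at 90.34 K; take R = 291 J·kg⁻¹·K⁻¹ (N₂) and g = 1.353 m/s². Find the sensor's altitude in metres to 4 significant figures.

Scale height: H = RT/g = 291 × 90.34 / 1.353 = 19430 m.
Invert the barometric formula: z = H ln(P₀/P).
P₀/P = 1440/248 = 5.8065; ln(5.8065) = 1.7590.
z = 19430 × 1.7590 = 34177 m.

z ≈ 34180 m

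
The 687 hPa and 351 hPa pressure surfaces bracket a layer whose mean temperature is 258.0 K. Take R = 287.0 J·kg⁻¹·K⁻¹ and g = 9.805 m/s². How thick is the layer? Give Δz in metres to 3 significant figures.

Δz ≈ 5070 m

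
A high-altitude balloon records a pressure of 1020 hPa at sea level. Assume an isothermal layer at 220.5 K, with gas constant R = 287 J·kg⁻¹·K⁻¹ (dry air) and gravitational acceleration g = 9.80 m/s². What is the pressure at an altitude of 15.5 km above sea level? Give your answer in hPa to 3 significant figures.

P ≈ 92.5 hPa

Scale height: H = RT/g = 287 × 220.5 / 9.80 = 6457.5 m.
Barometric formula: P = P₀ exp(−z/H).
z/H = 15500/6457.5 = 2.4003; exp(−2.4003) = 0.090691.
P = 1020 × 0.090691 = 92.505 hPa.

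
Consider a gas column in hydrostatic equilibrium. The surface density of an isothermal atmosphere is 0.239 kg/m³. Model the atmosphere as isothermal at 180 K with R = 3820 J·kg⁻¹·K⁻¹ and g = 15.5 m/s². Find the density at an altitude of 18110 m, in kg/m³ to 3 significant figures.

Scale height: H = RT/g = 3820 × 180 / 15.5 = 44361 m.
In an isothermal atmosphere, density decays like pressure: ρ = ρ₀ exp(−z/H).
z/H = 18110/44361 = 0.40824; exp(−0.40824) = 0.66482.
ρ = 0.239 × 0.66482 = 0.15889 kg/m³.

ρ ≈ 0.159 kg/m³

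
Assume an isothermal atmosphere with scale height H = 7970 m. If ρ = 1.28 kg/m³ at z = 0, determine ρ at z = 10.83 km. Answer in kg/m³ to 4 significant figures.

ρ ≈ 0.3289 kg/m³

In an isothermal atmosphere, density decays like pressure: ρ = ρ₀ exp(−z/H).
z/H = 10830/7970.0 = 1.3588; exp(−1.3588) = 0.25697.
ρ = 1.28 × 0.25697 = 0.32892 kg/m³.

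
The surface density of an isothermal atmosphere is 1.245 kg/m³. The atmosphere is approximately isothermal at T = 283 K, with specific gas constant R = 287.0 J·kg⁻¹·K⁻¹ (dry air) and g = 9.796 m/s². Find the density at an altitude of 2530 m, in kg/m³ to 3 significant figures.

ρ ≈ 0.918 kg/m³

Scale height: H = RT/g = 287.0 × 283 / 9.796 = 8291.2 m.
In an isothermal atmosphere, density decays like pressure: ρ = ρ₀ exp(−z/H).
z/H = 2530.0/8291.2 = 0.30514; exp(−0.30514) = 0.73702.
ρ = 1.245 × 0.73702 = 0.91759 kg/m³.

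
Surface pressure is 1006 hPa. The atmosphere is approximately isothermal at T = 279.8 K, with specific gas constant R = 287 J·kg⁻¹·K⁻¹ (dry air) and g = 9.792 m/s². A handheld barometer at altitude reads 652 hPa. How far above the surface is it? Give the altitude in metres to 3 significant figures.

z ≈ 3560 m

Scale height: H = RT/g = 287 × 279.8 / 9.792 = 8200.8 m.
Invert the barometric formula: z = H ln(P₀/P).
P₀/P = 1006/652 = 1.5429; ln(1.5429) = 0.43366.
z = 8200.8 × 0.43366 = 3556.4 m.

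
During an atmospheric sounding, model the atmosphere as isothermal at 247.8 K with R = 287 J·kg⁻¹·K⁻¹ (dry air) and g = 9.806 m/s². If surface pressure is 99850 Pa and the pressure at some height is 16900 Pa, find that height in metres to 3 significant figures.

z ≈ 12900 m

Scale height: H = RT/g = 287 × 247.8 / 9.806 = 7252.6 m.
Invert the barometric formula: z = H ln(P₀/P).
P₀/P = 99850/16900 = 5.9083; ln(5.9083) = 1.7764.
z = 7252.6 × 1.7764 = 12884 m.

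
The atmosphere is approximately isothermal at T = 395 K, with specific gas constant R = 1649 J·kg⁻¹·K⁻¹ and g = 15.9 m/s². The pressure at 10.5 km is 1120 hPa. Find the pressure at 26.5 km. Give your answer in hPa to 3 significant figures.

Scale height: H = RT/g = 1649 × 395 / 15.9 = 40966 m.
Between two levels, P₂ = P₁ exp(−Δz/H) with Δz = z₂ − z₁.
Δz = 26500 − 10500 = 16000 m; Δz/H = 16000/40966 = 0.39057.
P₂ = 1120 × exp(−0.39057) = 1120 × 0.67667 = 757.87 hPa.

P ≈ 758 hPa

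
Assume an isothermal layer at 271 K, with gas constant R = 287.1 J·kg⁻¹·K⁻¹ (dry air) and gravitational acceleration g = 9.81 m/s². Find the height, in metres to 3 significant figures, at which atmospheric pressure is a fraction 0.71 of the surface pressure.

Scale height: H = RT/g = 287.1 × 271 / 9.81 = 7931.1 m.
Set P/P₀ = exp(−z/H) = 0.71, so z = −H ln(0.71).
−ln(0.71) = 0.34249; z = 7931.1 × 0.34249 = 2716.3 m.

z ≈ 2720 m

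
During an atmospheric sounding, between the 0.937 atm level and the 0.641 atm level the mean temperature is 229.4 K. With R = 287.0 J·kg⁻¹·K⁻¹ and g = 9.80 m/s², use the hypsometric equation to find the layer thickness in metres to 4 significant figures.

Δz ≈ 2551 m

Hypsometric equation: Δz = (R T̄/g) ln(P₁/P₂).
R T̄/g = 287.0 × 229.4 / 9.80 = 6718.1 m.
ln(0.937/0.641) = ln(1.4618) = 0.37967.
Δz = 6718.1 × 0.37967 = 2550.7 m.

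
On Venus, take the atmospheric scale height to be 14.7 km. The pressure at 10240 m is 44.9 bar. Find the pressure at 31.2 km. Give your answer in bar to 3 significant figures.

P ≈ 10.8 bar

Between two levels, P₂ = P₁ exp(−Δz/H) with Δz = z₂ − z₁.
Δz = 31200 − 10240 = 20960 m; Δz/H = 20960/14700 = 1.4259.
P₂ = 44.9 × exp(−1.4259) = 44.9 × 0.24029 = 10.789 bar.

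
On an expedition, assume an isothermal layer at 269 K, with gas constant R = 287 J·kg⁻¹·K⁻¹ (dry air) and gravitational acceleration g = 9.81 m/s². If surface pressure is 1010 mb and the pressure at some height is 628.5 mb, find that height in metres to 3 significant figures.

z ≈ 3730 m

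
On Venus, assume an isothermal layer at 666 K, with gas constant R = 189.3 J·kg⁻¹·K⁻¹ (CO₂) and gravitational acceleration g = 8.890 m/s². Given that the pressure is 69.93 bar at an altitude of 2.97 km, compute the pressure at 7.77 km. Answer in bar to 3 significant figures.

P ≈ 49.9 bar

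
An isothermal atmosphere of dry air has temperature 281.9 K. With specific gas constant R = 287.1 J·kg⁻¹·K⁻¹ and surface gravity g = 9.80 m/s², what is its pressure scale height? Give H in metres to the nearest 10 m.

H ≈ 8260 m

The scale height of an isothermal atmosphere is H = RT/g.
H = 287.1 × 281.9 / 9.80 = 80933/9.80 = 8258.5 m.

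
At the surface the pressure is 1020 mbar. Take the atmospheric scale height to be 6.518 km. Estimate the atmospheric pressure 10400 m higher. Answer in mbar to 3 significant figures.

P ≈ 207 mbar

Barometric formula: P = P₀ exp(−z/H).
z/H = 10400/6518.0 = 1.5956; exp(−1.5956) = 0.20279.
P = 1020 × 0.20279 = 206.85 mbar.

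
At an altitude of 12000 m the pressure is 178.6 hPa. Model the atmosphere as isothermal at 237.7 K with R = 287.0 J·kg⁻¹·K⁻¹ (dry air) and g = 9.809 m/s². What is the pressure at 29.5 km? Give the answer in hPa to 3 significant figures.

P ≈ 14.4 hPa

Scale height: H = RT/g = 287.0 × 237.7 / 9.809 = 6954.8 m.
Between two levels, P₂ = P₁ exp(−Δz/H) with Δz = z₂ − z₁.
Δz = 29500 − 12000 = 17500 m; Δz/H = 17500/6954.8 = 2.5162.
P₂ = 178.6 × exp(−2.5162) = 178.6 × 0.080766 = 14.425 hPa.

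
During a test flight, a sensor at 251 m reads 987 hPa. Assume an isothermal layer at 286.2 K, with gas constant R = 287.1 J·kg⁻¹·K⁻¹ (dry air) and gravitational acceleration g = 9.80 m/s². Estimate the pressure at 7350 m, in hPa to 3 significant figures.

P ≈ 423 hPa

Scale height: H = RT/g = 287.1 × 286.2 / 9.80 = 8384.5 m.
Between two levels, P₂ = P₁ exp(−Δz/H) with Δz = z₂ − z₁.
Δz = 7350.0 − 251.00 = 7099.0 m; Δz/H = 7099.0/8384.5 = 0.84668.
P₂ = 987 × exp(−0.84668) = 987 × 0.42884 = 423.27 hPa.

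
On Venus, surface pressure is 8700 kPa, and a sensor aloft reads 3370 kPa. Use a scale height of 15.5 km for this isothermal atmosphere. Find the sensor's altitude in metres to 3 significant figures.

z ≈ 14700 m

Invert the barometric formula: z = H ln(P₀/P).
P₀/P = 8700/3370 = 2.5816; ln(2.5816) = 0.94841.
z = 15500 × 0.94841 = 14700 m.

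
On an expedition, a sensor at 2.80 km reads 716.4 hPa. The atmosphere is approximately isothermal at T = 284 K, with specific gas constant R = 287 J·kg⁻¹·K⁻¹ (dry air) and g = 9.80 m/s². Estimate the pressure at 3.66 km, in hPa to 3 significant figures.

Scale height: H = RT/g = 287 × 284 / 9.80 = 8317.1 m.
Between two levels, P₂ = P₁ exp(−Δz/H) with Δz = z₂ − z₁.
Δz = 3660.0 − 2800.0 = 860.00 m; Δz/H = 860.00/8317.1 = 0.10340.
P₂ = 716.4 × exp(−0.10340) = 716.4 × 0.90177 = 646.03 hPa.

P ≈ 646 hPa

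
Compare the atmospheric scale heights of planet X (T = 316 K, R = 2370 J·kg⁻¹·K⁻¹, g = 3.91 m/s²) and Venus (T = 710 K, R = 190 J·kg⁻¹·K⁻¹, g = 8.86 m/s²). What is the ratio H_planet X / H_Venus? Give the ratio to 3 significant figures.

H_planet X/H_Venus ≈ 12.6

H = RT/g for each body.
H_planet X = 2370 × 316 / 3.91 = 191540 m.
H_Venus = 190 × 710 / 8.86 = 15226 m.
H_planet X/H_Venus = 191540/15226 = 12.580.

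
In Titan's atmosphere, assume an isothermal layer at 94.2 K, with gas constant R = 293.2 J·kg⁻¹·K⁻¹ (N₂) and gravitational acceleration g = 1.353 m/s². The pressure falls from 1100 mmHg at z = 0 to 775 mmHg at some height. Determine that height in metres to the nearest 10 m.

z ≈ 7150 m

Scale height: H = RT/g = 293.2 × 94.2 / 1.353 = 20413 m.
Invert the barometric formula: z = H ln(P₀/P).
P₀/P = 1100/775 = 1.4194; ln(1.4194) = 0.35023.
z = 20413 × 0.35023 = 7149.2 m.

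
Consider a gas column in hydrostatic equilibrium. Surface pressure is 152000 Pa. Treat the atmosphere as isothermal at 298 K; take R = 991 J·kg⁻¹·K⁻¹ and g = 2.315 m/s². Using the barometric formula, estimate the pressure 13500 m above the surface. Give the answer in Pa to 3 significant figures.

Scale height: H = RT/g = 991 × 298 / 2.315 = 127570 m.
Barometric formula: P = P₀ exp(−z/H).
z/H = 13500/127570 = 0.10582; exp(−0.10582) = 0.89959.
P = 152000 × 0.89959 = 136740 Pa.

P ≈ 137000 Pa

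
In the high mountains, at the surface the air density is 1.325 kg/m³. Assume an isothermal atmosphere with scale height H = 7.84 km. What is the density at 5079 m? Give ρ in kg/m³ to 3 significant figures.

ρ ≈ 0.693 kg/m³

In an isothermal atmosphere, density decays like pressure: ρ = ρ₀ exp(−z/H).
z/H = 5079.0/7840.0 = 0.64783; exp(−0.64783) = 0.52318.
ρ = 1.325 × 0.52318 = 0.69321 kg/m³.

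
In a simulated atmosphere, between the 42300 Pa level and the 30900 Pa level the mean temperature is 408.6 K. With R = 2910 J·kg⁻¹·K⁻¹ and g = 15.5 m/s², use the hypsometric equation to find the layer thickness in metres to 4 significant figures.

Δz ≈ 24090 m

Hypsometric equation: Δz = (R T̄/g) ln(P₁/P₂).
R T̄/g = 2910 × 408.6 / 15.5 = 76711 m.
ln(42300/30900) = ln(1.3689) = 0.31401.
Δz = 76711 × 0.31401 = 24088 m.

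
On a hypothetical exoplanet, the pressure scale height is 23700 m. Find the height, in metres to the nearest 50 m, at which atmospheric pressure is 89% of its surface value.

Set P/P₀ = exp(−z/H) = 0.89, so z = −H ln(0.89).
−ln(0.89) = 0.11653; z = 23700 × 0.11653 = 2761.8 m.

z ≈ 2750 m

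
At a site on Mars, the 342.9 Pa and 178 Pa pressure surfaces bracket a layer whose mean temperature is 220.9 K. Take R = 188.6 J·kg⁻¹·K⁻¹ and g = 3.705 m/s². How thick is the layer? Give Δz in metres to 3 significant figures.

Hypsometric equation: Δz = (R T̄/g) ln(P₁/P₂).
R T̄/g = 188.6 × 220.9 / 3.705 = 11245 m.
ln(342.9/178) = ln(1.9264) = 0.65565.
Δz = 11245 × 0.65565 = 7372.8 m.

Δz ≈ 7370 m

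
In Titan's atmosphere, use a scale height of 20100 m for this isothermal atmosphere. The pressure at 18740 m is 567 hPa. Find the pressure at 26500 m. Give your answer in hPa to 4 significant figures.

P ≈ 385.4 hPa

Between two levels, P₂ = P₁ exp(−Δz/H) with Δz = z₂ − z₁.
Δz = 26500 − 18740 = 7760.0 m; Δz/H = 7760.0/20100 = 0.38607.
P₂ = 567 × exp(−0.38607) = 567 × 0.67972 = 385.40 hPa.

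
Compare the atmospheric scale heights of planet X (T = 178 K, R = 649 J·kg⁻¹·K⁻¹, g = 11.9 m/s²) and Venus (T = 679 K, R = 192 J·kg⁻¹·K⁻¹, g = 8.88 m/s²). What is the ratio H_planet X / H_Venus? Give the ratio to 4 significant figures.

H = RT/g for each body.
H_planet X = 649 × 178 / 11.9 = 9707.7 m.
H_Venus = 192 × 679 / 8.88 = 14681 m.
H_planet X/H_Venus = 9707.7/14681 = 0.66124.

H_planet X/H_Venus ≈ 0.6612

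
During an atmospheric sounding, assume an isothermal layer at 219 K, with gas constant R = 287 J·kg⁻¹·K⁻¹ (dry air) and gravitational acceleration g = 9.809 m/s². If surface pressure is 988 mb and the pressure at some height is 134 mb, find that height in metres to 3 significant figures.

z ≈ 12800 m

Scale height: H = RT/g = 287 × 219 / 9.809 = 6407.7 m.
Invert the barometric formula: z = H ln(P₀/P).
P₀/P = 988/134 = 7.3731; ln(7.3731) = 1.9978.
z = 6407.7 × 1.9978 = 12801 m.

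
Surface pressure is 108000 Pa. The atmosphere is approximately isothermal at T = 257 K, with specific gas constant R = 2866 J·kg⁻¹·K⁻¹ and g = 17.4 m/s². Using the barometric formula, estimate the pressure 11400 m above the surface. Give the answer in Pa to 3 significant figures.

Scale height: H = RT/g = 2866 × 257 / 17.4 = 42331 m.
Barometric formula: P = P₀ exp(−z/H).
z/H = 11400/42331 = 0.26931; exp(−0.26931) = 0.76391.
P = 108000 × 0.76391 = 82502 Pa.

P ≈ 82500 Pa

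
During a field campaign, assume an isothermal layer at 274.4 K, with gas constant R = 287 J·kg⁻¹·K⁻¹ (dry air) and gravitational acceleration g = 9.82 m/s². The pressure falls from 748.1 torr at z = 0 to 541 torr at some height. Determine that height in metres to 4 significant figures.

z ≈ 2599 m

Scale height: H = RT/g = 287 × 274.4 / 9.82 = 8019.6 m.
Invert the barometric formula: z = H ln(P₀/P).
P₀/P = 748.1/541 = 1.3828; ln(1.3828) = 0.32411.
z = 8019.6 × 0.32411 = 2599.2 m.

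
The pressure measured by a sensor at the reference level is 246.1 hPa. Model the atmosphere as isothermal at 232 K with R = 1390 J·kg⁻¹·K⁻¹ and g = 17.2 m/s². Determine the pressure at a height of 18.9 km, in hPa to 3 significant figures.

P ≈ 89.8 hPa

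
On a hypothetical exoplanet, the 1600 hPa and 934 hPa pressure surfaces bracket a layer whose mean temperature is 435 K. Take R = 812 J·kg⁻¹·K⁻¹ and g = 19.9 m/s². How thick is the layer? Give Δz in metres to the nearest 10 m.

Hypsometric equation: Δz = (R T̄/g) ln(P₁/P₂).
R T̄/g = 812 × 435 / 19.9 = 17750 m.
ln(1600/934) = ln(1.7131) = 0.53830.
Δz = 17750 × 0.53830 = 9554.8 m.

Δz ≈ 9550 m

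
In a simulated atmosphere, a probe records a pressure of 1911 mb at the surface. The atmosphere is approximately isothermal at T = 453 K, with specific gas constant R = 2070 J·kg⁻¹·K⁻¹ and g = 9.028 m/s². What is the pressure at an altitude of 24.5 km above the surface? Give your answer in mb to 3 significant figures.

P ≈ 1510 mb

Scale height: H = RT/g = 2070 × 453 / 9.028 = 103870 m.
Barometric formula: P = P₀ exp(−z/H).
z/H = 24500/103870 = 0.23587; exp(−0.23587) = 0.78988.
P = 1911 × 0.78988 = 1509.5 mb.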